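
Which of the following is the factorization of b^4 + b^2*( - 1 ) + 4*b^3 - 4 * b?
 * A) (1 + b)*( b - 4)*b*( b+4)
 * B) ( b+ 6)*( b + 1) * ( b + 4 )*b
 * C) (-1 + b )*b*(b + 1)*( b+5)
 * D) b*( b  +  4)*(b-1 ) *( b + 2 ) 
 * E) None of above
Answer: E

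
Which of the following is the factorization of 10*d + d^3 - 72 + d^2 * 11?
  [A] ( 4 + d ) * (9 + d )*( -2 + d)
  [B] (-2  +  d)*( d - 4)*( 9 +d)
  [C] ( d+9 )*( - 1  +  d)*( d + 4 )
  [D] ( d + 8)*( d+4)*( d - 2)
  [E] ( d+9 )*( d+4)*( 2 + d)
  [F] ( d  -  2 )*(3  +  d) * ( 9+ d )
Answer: A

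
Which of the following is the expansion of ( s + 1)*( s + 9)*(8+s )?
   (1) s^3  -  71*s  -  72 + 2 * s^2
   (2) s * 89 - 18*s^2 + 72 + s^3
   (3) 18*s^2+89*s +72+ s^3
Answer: 3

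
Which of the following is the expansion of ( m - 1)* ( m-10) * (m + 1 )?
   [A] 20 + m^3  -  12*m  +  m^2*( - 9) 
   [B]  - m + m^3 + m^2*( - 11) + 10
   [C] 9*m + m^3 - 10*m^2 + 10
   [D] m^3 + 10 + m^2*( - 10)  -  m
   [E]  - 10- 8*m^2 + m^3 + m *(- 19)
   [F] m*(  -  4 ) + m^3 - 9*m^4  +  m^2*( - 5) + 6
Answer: D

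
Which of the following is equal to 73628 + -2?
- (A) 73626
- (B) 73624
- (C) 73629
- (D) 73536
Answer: A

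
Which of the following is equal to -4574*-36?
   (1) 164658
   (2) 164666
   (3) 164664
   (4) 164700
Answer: 3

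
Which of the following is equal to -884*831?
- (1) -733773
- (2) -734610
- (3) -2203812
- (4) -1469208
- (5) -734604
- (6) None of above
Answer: 5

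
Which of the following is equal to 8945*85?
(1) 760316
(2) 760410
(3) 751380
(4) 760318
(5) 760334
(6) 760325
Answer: 6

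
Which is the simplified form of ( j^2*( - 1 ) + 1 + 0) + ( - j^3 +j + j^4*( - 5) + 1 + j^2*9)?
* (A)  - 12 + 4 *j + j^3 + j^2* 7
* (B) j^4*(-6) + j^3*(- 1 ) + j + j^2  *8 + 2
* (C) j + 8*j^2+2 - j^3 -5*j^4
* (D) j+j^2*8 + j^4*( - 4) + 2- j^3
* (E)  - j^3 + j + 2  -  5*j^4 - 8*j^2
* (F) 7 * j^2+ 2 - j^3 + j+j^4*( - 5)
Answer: C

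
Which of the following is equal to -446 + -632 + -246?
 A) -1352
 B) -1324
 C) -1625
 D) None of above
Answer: B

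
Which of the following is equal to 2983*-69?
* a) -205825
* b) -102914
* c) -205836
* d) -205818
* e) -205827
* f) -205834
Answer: e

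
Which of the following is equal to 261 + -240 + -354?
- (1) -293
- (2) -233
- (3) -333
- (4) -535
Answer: 3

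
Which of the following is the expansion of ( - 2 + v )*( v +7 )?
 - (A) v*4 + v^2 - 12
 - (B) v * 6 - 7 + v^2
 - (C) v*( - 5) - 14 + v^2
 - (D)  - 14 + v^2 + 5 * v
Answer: D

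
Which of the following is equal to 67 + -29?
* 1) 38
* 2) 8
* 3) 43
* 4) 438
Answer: 1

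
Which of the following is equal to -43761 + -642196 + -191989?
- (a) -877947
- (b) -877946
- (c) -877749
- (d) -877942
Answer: b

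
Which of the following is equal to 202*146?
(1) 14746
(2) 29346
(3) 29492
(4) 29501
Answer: 3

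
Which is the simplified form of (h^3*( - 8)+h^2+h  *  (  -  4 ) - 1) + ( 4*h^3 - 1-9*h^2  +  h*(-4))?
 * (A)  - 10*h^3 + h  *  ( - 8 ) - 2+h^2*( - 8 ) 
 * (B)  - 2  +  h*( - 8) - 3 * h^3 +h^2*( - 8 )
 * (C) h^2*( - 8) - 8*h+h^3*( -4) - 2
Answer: C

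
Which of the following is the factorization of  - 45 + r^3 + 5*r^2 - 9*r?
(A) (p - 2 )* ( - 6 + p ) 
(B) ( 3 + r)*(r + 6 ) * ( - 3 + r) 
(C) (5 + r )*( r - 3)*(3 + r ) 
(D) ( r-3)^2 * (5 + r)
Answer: C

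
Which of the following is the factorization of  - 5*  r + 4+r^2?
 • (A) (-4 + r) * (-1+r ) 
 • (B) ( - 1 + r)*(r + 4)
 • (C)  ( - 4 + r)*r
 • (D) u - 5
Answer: A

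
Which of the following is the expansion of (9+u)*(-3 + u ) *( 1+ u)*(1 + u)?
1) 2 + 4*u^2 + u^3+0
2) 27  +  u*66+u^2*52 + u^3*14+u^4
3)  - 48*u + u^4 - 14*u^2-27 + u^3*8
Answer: 3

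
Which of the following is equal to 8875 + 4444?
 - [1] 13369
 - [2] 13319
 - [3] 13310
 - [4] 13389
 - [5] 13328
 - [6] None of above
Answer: 2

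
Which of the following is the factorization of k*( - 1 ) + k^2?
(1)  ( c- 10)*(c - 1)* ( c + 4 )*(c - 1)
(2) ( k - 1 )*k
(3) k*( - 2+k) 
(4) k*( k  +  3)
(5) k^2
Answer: 2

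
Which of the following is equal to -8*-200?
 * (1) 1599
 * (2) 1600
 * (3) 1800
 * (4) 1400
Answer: 2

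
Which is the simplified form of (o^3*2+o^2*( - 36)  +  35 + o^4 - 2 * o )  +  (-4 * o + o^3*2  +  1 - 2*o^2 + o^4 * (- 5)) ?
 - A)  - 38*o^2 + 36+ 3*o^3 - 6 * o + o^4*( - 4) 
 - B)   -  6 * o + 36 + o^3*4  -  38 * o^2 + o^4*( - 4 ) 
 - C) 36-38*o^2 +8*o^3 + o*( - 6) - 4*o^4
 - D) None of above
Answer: B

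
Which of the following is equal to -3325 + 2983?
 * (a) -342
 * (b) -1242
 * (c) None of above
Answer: a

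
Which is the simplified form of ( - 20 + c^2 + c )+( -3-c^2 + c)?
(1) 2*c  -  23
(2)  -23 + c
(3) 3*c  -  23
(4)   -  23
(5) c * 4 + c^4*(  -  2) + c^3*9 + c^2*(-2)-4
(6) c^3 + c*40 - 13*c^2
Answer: 1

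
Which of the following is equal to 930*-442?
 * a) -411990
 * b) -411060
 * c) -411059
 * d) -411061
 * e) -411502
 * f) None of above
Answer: b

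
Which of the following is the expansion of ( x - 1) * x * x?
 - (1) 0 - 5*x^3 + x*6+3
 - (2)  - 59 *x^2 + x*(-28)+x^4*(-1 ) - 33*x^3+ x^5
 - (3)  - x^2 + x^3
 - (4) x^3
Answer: 3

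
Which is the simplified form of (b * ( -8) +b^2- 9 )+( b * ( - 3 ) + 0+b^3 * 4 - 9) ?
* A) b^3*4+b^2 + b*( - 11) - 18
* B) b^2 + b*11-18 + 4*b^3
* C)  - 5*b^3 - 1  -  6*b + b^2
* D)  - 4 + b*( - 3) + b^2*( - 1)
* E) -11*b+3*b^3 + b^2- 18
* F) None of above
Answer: A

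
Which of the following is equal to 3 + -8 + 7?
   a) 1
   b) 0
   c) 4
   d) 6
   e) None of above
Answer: e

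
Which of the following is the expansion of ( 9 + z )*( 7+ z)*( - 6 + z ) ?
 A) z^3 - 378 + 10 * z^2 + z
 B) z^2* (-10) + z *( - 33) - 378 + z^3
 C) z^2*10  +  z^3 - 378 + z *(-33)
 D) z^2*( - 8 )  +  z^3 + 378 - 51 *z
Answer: C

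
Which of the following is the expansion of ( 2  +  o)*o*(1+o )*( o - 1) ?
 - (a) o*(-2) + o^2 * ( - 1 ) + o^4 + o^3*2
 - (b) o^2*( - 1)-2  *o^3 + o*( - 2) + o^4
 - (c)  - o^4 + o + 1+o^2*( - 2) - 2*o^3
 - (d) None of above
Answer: a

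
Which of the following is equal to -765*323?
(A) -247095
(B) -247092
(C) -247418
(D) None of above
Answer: A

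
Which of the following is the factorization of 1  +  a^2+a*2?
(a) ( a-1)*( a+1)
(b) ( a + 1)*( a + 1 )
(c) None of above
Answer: b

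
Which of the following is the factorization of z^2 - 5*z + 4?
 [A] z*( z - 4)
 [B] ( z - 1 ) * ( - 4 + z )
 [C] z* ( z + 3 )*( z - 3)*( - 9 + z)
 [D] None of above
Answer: B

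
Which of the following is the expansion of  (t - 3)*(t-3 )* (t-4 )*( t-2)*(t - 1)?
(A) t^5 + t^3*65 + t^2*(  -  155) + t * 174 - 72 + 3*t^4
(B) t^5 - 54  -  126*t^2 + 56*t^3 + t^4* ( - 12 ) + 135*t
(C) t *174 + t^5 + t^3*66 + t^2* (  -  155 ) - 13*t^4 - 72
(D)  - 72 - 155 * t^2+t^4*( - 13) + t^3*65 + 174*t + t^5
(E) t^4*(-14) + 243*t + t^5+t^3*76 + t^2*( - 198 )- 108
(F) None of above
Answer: D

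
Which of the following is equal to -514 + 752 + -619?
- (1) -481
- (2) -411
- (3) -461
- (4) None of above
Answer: 4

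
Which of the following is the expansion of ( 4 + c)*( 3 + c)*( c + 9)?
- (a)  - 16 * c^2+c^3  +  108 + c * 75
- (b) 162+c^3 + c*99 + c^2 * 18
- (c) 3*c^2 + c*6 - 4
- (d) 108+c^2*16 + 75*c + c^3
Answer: d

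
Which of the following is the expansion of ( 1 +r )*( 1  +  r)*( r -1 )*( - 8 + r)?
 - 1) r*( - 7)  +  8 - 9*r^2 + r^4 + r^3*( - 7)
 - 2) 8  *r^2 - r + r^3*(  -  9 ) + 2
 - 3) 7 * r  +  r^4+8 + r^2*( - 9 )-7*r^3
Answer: 3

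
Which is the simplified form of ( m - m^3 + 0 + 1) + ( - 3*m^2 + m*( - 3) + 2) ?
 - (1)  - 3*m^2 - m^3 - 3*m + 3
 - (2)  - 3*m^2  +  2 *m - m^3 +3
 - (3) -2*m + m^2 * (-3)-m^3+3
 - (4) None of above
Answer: 3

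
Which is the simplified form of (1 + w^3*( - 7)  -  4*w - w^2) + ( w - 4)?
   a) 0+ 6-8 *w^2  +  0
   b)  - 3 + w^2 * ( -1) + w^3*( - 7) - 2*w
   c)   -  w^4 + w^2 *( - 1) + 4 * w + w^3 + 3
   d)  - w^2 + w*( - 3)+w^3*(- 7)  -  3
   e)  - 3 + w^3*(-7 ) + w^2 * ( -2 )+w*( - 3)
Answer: d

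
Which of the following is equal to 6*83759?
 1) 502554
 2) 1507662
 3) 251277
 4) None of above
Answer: 1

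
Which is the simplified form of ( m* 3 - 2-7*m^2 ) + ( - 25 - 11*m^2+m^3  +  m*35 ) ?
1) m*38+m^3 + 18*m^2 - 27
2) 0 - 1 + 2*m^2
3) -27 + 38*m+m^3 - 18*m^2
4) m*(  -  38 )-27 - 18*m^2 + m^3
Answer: 3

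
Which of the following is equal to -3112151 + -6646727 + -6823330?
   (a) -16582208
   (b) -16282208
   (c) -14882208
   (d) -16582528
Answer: a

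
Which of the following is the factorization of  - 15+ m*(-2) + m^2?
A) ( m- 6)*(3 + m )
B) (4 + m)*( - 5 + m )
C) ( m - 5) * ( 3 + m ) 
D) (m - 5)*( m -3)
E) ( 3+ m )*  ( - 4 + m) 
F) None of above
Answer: C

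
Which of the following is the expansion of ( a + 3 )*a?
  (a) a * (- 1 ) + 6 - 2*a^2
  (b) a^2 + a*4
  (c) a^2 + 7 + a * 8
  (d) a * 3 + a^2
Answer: d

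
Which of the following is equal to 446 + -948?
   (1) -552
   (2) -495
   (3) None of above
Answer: 3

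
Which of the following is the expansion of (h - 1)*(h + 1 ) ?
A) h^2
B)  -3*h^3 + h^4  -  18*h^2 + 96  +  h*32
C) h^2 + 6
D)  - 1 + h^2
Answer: D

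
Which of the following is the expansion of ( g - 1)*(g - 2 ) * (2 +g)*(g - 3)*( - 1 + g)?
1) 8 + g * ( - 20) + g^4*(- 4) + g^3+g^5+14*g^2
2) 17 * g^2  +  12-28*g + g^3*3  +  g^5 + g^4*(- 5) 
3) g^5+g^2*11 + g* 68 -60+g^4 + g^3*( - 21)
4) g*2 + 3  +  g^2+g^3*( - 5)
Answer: 2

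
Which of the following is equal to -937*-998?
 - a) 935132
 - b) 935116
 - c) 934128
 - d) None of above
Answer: d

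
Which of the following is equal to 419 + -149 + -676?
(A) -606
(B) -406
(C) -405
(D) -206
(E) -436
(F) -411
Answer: B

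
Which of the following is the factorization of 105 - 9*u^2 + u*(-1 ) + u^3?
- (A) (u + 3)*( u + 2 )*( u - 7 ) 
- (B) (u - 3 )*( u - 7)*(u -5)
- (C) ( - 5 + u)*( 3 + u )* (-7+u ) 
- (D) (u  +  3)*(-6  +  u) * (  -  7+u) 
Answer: C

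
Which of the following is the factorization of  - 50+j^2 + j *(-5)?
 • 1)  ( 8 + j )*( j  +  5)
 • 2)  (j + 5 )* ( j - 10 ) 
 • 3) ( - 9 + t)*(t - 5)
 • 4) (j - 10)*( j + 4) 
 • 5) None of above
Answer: 2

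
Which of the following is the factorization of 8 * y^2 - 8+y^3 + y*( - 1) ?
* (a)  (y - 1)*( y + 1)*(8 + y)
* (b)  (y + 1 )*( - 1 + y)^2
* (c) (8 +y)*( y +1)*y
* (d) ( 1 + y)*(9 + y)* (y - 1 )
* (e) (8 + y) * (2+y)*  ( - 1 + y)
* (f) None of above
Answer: a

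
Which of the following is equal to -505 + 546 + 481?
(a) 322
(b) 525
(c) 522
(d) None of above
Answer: c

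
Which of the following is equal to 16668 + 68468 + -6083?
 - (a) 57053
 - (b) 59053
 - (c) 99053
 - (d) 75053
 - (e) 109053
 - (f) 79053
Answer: f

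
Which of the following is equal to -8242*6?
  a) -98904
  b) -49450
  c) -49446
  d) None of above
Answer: d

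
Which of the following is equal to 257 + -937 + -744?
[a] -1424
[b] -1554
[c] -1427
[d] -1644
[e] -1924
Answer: a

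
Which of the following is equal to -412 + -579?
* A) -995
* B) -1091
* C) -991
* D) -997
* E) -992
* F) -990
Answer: C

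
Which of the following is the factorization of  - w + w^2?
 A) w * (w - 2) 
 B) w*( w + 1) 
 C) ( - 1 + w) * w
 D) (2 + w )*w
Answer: C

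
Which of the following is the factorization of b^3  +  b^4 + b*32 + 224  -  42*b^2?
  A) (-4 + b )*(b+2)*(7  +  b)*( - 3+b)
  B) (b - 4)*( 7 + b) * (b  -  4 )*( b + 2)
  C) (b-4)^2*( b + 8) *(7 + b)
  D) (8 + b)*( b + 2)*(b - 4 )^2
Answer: B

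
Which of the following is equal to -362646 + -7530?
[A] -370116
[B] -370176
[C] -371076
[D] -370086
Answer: B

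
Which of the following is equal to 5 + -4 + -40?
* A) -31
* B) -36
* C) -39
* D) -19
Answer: C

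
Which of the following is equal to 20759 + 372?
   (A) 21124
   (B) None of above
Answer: B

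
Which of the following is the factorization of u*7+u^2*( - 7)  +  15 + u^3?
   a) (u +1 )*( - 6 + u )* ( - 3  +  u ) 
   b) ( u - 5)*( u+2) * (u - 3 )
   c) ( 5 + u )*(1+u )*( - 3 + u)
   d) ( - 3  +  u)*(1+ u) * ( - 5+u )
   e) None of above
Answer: d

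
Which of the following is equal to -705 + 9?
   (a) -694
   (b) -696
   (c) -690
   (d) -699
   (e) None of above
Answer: b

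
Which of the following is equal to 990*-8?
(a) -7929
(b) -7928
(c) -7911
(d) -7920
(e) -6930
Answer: d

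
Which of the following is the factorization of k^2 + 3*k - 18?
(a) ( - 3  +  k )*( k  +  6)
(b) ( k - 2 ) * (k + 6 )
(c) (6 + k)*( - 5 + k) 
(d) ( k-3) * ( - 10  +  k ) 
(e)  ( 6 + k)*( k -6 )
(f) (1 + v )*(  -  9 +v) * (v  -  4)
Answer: a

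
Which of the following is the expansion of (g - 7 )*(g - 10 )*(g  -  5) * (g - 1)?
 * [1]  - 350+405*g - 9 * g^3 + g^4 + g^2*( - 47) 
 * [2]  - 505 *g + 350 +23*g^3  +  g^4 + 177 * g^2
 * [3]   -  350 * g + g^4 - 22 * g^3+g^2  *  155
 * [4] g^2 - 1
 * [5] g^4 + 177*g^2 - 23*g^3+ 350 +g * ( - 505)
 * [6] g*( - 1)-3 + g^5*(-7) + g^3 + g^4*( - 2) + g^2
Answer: 5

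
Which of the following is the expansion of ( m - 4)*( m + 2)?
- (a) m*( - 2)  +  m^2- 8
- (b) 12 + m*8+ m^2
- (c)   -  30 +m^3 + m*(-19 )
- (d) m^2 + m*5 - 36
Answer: a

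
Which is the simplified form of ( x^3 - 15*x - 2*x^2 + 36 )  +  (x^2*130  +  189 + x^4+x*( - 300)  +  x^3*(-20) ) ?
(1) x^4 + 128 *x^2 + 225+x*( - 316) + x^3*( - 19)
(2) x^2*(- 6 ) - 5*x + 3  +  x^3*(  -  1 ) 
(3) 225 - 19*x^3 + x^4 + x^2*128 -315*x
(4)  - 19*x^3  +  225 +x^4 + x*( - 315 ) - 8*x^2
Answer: 3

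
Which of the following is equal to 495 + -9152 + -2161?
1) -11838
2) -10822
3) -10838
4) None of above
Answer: 4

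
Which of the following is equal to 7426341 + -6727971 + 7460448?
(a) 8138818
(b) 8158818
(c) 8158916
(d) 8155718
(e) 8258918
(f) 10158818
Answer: b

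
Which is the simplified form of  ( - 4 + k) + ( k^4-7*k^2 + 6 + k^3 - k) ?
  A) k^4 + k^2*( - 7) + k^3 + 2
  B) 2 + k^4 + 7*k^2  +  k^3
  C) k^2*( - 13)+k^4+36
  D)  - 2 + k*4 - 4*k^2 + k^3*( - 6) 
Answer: A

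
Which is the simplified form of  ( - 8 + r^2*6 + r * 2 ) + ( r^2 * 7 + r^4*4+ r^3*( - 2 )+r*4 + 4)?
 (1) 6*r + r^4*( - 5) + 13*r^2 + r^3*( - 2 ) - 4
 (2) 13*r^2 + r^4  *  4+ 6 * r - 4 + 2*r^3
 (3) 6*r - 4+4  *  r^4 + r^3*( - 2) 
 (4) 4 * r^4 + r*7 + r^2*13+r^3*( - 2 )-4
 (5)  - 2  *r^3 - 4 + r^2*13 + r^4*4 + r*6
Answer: 5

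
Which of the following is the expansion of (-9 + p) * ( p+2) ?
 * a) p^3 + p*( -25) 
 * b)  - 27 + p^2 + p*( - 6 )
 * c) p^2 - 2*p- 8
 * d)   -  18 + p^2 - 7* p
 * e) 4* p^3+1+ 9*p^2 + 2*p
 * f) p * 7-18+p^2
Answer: d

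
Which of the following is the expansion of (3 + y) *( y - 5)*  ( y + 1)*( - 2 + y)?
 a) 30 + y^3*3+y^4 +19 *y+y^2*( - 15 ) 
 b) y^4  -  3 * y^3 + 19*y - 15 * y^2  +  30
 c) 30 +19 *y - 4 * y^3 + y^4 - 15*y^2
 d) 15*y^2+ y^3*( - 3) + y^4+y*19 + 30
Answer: b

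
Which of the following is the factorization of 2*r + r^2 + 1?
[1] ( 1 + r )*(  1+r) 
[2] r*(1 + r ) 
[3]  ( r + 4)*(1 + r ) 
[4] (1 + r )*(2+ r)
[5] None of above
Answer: 1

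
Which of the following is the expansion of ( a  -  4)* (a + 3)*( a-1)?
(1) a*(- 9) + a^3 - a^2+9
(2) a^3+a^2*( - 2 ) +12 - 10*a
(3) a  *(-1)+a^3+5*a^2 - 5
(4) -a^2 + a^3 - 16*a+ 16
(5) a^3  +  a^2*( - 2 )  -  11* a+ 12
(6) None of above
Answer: 5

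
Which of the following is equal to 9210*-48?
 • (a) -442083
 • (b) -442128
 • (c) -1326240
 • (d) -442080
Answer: d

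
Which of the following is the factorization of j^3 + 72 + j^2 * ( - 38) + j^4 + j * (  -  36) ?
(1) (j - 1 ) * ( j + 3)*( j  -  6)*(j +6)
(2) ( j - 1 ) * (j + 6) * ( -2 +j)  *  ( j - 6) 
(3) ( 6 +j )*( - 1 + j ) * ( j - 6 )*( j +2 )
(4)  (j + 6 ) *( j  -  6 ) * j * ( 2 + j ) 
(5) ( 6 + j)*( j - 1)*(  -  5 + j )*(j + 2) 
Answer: 3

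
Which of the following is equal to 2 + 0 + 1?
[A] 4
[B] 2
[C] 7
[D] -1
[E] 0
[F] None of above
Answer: F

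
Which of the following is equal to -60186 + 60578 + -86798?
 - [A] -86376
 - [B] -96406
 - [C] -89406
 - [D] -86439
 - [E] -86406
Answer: E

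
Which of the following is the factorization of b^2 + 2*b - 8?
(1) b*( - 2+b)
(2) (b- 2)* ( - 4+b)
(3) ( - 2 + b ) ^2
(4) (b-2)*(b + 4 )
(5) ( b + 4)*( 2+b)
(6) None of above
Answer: 4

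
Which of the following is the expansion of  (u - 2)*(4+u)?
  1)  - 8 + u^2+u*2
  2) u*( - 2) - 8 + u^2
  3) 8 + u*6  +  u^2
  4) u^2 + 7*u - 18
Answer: 1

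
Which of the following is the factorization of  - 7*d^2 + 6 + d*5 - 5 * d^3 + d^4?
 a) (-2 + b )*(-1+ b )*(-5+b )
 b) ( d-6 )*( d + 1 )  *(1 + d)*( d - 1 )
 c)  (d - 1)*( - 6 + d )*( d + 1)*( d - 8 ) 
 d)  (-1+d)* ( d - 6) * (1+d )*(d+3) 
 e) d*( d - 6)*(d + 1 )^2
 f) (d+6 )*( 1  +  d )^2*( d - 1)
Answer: b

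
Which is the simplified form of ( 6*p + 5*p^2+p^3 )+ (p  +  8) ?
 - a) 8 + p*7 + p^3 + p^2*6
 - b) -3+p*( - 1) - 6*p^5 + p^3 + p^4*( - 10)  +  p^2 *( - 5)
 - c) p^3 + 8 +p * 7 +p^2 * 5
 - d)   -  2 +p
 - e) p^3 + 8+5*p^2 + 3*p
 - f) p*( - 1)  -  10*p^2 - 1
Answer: c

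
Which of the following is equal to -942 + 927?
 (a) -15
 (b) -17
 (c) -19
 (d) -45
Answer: a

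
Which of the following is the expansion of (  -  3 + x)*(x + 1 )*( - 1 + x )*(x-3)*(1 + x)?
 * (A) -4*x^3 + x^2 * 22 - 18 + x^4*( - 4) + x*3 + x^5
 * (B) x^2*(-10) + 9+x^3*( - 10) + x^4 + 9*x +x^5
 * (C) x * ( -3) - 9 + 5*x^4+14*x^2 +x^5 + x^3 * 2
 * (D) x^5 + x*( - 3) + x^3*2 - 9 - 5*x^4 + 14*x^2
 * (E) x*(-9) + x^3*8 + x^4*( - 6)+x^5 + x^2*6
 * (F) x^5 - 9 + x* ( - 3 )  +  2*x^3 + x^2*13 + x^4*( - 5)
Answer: D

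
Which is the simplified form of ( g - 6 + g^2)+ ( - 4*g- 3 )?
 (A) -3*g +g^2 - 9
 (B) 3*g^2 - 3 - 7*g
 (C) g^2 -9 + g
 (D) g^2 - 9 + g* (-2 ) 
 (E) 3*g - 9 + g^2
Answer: A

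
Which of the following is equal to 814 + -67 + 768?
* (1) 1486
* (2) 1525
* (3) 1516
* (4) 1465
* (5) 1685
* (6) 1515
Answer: 6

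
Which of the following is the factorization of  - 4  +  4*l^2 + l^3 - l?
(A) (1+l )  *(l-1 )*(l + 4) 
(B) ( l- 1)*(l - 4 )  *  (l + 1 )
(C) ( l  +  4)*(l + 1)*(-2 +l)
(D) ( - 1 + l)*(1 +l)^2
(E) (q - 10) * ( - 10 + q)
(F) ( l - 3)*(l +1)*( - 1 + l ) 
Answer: A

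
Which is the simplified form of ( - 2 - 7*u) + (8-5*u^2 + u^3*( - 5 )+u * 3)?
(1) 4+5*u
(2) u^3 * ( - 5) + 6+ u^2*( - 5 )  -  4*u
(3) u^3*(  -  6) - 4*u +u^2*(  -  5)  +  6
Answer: 2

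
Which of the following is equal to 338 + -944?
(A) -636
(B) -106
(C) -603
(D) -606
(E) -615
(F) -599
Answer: D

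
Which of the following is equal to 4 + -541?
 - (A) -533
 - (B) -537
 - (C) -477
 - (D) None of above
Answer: B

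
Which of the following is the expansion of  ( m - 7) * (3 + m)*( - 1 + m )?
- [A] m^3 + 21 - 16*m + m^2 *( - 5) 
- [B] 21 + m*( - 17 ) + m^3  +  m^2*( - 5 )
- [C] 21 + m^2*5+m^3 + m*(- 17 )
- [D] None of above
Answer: B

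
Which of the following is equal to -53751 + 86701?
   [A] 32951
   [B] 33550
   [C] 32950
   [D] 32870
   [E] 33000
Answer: C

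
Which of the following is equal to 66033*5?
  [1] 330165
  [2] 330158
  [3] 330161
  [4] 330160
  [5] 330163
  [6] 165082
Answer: 1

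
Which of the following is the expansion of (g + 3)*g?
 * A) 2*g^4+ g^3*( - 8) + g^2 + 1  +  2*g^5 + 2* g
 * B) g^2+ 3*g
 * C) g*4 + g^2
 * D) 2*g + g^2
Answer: B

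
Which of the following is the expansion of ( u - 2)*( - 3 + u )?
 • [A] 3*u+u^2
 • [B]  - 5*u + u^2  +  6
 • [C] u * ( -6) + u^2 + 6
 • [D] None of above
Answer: B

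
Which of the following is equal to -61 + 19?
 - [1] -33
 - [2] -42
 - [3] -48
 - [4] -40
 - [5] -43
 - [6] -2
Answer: 2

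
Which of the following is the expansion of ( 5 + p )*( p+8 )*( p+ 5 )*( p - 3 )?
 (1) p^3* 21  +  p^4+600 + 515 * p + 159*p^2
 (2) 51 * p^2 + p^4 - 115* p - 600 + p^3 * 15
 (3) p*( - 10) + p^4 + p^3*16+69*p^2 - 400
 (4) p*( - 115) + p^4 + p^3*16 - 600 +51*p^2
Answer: 2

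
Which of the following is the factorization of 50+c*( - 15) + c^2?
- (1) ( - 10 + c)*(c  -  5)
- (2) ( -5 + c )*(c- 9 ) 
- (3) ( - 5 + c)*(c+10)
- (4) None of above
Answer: 1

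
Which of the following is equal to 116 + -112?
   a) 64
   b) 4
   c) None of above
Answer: b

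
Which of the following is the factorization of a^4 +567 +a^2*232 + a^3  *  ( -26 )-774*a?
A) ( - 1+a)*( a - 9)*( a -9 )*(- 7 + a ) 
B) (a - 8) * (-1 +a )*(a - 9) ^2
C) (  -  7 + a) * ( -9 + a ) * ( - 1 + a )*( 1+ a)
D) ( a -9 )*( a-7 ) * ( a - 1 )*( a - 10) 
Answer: A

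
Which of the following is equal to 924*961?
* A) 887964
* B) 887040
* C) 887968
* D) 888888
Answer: A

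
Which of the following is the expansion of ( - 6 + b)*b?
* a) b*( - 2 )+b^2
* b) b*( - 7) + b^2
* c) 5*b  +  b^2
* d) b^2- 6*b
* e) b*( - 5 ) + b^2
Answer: d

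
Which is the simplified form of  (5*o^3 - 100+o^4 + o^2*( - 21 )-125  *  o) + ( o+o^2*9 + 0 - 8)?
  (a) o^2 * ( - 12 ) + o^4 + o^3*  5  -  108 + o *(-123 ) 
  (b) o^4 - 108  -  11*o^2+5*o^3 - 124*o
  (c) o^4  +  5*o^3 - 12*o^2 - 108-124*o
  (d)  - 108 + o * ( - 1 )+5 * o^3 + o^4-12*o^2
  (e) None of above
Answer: c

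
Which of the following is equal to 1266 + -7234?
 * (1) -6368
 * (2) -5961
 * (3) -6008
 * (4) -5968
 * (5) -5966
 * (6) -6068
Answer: 4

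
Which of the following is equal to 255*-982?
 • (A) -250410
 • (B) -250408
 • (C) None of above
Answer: A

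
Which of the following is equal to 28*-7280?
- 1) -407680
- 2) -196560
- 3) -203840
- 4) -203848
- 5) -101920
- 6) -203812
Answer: 3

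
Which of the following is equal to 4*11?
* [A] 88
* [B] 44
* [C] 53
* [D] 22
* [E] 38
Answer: B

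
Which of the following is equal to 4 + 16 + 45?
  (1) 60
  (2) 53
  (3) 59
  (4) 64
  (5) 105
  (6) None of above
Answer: 6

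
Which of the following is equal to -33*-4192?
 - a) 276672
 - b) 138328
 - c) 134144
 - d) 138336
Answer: d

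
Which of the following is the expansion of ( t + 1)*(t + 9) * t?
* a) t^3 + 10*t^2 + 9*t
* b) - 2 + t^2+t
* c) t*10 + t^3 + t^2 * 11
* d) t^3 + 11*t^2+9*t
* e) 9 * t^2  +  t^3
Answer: a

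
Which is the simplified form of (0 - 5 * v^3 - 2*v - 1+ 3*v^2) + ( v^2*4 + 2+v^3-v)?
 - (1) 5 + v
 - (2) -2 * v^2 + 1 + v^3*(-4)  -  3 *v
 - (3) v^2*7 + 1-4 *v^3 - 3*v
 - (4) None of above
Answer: 3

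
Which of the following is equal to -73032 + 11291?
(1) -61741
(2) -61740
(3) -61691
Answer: 1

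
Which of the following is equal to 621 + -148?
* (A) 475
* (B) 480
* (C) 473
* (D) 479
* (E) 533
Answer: C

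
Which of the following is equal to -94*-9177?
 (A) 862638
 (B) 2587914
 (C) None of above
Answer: A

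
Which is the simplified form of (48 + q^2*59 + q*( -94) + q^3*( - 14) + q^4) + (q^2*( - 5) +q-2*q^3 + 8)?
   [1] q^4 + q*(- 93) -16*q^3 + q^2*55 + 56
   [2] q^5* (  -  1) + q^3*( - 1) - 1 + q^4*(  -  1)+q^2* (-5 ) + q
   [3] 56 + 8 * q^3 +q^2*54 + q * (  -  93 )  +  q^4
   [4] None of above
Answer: 4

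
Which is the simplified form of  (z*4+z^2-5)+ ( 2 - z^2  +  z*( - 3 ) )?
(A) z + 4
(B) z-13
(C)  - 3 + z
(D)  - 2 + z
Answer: C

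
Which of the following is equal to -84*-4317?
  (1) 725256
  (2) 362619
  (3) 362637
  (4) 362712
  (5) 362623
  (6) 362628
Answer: 6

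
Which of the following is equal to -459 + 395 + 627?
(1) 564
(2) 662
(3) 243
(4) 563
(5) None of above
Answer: 4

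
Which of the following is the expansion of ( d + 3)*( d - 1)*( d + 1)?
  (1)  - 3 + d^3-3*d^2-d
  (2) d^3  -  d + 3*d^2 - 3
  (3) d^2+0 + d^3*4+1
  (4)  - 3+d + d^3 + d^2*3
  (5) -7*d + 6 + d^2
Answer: 2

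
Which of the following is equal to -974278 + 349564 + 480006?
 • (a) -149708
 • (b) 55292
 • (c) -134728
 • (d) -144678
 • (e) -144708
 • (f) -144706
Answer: e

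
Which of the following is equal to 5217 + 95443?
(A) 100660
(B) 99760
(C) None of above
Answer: A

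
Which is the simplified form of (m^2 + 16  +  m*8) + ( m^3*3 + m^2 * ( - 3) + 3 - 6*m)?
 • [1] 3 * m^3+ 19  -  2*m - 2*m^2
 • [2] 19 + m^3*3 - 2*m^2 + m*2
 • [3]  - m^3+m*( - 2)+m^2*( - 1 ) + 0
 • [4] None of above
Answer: 2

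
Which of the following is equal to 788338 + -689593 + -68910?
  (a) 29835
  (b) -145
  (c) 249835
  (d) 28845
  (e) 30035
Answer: a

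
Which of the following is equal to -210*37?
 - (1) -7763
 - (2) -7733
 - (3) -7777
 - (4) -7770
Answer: 4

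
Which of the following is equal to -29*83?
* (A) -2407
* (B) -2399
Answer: A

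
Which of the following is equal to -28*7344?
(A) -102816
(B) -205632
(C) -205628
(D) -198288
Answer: B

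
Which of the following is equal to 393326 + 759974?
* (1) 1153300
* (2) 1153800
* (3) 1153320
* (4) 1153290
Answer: 1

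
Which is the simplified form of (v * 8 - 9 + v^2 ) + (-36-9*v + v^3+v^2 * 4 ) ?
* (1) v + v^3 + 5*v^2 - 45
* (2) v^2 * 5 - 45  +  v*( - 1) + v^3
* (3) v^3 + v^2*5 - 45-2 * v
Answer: 2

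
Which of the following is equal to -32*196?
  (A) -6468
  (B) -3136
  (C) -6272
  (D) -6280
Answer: C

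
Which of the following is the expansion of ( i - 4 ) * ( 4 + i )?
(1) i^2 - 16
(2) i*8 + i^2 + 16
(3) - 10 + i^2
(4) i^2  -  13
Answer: 1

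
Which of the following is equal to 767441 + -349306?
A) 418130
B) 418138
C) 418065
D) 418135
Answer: D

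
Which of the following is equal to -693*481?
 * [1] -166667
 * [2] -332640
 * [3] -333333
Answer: 3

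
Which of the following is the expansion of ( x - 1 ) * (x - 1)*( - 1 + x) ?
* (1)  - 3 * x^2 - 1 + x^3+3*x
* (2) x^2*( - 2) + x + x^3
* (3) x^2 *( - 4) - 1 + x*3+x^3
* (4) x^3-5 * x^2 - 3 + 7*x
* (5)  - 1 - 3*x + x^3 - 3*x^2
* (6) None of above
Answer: 1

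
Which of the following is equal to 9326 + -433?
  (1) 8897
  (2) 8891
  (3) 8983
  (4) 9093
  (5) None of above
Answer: 5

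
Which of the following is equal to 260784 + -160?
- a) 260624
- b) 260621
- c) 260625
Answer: a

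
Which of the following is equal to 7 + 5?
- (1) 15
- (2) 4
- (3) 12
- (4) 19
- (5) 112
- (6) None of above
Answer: 3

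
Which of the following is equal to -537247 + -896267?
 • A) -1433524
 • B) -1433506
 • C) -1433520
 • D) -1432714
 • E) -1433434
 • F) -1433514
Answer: F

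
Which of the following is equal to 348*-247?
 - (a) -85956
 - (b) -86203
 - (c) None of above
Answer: a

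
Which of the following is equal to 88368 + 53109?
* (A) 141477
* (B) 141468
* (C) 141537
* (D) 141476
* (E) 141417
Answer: A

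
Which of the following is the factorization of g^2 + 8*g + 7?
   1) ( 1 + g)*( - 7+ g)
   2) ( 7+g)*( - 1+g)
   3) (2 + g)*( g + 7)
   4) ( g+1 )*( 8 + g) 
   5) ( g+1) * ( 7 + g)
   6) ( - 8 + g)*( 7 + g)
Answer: 5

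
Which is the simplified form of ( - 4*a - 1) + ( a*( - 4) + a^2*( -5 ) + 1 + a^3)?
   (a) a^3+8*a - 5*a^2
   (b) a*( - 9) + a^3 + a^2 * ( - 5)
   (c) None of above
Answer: c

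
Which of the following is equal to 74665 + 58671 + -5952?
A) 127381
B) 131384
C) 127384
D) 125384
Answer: C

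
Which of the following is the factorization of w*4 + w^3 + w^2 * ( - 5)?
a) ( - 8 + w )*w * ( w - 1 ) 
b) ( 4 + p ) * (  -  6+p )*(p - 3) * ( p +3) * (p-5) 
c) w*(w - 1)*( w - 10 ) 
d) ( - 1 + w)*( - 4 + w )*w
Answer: d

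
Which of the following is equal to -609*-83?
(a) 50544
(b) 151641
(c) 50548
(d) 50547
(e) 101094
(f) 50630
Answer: d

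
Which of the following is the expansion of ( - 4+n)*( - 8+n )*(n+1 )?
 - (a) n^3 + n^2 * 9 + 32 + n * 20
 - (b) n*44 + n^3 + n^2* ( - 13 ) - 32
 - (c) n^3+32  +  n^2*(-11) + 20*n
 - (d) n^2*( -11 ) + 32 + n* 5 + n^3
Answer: c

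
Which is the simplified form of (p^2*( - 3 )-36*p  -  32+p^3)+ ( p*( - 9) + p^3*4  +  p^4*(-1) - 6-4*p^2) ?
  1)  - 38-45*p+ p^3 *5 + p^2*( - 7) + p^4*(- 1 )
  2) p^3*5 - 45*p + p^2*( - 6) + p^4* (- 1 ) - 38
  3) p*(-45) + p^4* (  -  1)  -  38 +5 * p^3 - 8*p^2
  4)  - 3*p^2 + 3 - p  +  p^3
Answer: 1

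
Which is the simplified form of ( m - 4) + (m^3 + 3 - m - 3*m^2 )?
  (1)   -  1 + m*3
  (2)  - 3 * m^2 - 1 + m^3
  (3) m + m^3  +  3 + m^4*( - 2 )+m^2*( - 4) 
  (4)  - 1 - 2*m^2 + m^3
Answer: 2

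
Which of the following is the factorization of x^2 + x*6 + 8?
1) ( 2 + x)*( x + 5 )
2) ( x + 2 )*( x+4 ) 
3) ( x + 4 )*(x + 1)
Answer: 2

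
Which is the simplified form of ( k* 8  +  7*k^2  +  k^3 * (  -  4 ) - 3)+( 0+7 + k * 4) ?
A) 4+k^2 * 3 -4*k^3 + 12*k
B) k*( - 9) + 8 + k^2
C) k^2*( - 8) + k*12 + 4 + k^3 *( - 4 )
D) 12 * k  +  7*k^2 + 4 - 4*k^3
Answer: D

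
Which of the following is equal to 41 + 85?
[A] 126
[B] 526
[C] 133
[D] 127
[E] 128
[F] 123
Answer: A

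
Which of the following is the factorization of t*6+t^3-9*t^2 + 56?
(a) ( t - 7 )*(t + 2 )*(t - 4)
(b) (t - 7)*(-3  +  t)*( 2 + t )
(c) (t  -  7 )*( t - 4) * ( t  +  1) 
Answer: a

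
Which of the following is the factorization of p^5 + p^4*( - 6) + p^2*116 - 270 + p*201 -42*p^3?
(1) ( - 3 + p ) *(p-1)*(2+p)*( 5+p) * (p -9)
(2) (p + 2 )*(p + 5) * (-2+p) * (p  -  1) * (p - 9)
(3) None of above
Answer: 1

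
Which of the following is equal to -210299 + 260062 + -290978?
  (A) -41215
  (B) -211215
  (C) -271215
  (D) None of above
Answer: D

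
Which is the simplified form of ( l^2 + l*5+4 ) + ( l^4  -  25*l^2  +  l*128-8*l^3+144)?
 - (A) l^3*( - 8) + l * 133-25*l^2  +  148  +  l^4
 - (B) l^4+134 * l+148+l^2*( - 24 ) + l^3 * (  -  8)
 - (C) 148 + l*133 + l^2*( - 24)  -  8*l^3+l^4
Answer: C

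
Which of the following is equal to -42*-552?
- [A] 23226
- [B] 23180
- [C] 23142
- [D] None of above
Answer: D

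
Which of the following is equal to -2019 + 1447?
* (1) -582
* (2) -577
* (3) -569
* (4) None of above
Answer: 4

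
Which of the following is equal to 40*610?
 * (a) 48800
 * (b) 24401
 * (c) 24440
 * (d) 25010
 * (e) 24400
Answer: e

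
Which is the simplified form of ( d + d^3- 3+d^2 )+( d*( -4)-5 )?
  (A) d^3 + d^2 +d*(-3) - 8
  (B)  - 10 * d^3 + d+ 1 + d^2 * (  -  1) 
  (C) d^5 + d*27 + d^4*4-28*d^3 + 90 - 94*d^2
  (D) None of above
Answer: A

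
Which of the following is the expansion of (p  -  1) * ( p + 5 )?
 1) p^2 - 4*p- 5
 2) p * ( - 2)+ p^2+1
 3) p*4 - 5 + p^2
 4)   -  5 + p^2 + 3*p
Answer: 3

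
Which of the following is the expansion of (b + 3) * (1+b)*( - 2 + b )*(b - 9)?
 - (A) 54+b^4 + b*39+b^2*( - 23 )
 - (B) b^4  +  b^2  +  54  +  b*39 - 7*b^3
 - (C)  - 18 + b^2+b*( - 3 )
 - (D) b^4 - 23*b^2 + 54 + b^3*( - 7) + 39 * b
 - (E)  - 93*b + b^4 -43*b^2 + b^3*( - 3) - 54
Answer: D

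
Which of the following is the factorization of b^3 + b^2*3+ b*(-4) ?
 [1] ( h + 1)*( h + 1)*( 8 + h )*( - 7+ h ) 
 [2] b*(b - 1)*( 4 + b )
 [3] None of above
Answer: 2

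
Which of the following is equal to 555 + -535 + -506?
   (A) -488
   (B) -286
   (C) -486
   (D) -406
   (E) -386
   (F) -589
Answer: C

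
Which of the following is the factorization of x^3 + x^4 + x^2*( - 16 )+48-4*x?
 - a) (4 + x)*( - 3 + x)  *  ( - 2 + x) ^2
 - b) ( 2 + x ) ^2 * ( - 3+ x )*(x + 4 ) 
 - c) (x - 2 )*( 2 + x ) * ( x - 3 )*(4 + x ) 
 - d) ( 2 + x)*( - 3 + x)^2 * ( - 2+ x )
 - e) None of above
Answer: c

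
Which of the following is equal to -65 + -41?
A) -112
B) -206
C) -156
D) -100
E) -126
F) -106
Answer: F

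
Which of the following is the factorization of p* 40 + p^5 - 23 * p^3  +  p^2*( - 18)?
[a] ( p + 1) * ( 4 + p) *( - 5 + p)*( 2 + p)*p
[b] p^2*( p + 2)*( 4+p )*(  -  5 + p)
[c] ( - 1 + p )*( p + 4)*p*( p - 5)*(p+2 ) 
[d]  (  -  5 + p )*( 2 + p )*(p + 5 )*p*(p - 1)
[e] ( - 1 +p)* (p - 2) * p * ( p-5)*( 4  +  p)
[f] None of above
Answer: c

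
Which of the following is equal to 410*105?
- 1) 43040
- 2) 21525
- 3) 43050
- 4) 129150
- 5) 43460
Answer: 3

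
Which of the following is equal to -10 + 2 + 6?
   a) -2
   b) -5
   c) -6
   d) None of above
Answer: a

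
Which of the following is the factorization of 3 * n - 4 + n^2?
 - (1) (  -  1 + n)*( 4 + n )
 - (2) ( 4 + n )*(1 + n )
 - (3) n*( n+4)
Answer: 1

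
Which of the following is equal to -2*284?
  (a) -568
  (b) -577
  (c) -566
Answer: a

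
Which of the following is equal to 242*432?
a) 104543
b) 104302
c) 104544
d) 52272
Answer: c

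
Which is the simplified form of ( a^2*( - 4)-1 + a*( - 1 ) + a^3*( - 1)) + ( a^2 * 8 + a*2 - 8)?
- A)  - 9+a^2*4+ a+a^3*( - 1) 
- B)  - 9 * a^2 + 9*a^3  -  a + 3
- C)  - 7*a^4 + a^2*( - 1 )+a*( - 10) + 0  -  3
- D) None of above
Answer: A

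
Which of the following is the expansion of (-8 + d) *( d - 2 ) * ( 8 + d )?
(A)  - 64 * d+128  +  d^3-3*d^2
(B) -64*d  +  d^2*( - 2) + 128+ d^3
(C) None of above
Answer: B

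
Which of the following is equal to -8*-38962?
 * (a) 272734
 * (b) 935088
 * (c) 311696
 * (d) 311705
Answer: c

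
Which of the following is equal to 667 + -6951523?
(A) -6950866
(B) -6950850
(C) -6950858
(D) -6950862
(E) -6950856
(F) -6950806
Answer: E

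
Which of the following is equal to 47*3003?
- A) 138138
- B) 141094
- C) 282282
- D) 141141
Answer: D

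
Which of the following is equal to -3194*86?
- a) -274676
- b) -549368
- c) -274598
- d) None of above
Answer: d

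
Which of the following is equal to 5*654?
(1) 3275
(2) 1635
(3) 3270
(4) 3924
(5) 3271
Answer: 3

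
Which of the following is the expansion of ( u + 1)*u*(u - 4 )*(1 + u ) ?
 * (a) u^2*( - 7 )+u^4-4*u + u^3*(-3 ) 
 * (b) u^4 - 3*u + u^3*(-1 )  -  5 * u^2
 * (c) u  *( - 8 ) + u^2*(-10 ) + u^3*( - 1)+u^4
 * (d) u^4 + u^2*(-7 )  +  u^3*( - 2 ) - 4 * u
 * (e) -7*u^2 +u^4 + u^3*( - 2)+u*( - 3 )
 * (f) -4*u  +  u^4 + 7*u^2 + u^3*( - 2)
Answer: d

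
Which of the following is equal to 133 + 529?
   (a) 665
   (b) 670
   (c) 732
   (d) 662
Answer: d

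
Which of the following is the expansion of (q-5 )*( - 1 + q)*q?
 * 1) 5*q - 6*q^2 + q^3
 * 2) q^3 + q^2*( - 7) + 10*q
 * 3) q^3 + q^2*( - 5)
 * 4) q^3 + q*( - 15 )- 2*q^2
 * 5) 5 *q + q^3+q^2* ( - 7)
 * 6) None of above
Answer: 1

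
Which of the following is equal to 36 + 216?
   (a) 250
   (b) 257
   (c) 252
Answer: c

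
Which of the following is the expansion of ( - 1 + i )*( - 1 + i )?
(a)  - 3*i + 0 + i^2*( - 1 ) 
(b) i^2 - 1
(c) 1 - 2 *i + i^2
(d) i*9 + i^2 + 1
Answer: c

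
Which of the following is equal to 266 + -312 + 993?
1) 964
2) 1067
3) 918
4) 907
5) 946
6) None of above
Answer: 6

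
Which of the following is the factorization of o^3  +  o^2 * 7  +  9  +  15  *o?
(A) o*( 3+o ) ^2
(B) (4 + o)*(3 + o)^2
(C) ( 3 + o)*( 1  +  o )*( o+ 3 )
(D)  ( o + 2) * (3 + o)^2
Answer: C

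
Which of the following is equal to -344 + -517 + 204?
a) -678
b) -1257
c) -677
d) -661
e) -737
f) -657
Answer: f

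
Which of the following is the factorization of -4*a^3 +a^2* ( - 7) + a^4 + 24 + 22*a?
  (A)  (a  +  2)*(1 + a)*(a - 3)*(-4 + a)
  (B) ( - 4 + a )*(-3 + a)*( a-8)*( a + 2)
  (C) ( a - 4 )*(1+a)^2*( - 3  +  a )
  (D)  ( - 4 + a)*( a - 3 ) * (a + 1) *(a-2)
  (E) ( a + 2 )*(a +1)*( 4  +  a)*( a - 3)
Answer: A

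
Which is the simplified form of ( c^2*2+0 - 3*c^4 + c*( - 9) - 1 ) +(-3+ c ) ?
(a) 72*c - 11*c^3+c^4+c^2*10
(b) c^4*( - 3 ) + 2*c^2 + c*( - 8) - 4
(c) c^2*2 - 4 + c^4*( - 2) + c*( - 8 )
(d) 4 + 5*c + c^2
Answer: b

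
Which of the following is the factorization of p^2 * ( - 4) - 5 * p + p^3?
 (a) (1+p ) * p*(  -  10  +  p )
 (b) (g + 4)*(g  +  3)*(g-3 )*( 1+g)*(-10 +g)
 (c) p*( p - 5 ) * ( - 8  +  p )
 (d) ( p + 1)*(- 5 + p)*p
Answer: d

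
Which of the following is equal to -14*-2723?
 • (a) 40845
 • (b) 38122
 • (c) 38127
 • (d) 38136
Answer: b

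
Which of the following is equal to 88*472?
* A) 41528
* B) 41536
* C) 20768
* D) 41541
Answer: B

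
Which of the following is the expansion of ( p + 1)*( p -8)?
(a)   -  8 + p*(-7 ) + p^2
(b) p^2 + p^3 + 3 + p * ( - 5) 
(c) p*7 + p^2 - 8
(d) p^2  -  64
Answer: a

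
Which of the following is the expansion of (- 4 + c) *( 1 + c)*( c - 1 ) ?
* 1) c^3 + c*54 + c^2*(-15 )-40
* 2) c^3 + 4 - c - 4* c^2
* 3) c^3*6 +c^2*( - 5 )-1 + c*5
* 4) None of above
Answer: 2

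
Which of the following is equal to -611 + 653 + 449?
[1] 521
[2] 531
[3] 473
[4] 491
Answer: 4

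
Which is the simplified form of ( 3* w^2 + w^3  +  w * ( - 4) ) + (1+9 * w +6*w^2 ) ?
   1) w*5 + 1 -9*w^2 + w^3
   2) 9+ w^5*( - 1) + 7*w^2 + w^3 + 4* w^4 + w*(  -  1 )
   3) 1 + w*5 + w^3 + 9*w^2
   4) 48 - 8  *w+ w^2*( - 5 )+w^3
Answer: 3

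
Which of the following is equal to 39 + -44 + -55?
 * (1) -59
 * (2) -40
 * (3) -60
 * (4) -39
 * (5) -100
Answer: 3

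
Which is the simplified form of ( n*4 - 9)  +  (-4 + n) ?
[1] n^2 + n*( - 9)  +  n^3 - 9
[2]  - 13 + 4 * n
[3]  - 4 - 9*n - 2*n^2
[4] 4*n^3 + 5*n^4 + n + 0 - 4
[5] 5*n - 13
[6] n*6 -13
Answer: 5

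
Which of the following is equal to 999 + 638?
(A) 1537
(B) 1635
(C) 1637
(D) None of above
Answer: C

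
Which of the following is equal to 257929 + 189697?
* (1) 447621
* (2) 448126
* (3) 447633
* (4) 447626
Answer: 4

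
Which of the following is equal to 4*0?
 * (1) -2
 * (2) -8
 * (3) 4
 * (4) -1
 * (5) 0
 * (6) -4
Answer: 5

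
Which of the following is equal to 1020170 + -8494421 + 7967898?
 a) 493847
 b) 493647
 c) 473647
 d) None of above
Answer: b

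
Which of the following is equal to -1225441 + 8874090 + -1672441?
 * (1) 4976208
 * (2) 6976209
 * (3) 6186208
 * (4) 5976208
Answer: 4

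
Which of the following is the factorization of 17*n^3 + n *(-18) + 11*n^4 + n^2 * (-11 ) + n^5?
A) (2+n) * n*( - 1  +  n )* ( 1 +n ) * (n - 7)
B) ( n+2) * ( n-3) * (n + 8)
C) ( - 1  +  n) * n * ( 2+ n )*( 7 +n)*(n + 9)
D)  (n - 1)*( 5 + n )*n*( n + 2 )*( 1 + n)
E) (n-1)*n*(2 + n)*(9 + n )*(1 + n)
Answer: E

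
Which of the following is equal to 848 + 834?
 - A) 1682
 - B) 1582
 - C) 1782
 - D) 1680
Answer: A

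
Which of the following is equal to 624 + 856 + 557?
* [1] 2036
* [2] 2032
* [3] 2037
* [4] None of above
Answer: 3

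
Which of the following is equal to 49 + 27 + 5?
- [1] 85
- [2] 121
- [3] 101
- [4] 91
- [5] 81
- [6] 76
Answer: 5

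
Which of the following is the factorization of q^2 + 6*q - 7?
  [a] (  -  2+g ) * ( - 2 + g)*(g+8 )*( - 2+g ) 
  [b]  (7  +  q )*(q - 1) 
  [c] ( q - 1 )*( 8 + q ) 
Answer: b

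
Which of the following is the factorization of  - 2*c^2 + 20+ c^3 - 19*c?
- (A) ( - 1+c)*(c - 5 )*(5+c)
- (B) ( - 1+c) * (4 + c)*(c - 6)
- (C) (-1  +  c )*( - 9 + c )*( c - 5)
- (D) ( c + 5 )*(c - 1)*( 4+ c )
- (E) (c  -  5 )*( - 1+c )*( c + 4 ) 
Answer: E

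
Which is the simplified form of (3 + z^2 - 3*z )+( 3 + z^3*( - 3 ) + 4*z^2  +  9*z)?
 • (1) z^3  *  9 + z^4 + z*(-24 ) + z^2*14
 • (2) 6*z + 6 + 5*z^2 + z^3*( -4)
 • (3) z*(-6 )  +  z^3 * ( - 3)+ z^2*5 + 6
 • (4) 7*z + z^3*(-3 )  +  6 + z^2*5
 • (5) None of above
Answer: 5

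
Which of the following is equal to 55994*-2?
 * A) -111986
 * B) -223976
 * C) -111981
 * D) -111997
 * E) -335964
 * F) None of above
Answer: F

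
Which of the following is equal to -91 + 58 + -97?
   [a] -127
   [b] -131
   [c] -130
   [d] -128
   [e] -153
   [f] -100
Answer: c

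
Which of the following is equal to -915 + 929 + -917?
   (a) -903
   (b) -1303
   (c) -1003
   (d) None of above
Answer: a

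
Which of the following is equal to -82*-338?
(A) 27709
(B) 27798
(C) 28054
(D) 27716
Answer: D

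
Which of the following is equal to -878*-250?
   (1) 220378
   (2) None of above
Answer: 2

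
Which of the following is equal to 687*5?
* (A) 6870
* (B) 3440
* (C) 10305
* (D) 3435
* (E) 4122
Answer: D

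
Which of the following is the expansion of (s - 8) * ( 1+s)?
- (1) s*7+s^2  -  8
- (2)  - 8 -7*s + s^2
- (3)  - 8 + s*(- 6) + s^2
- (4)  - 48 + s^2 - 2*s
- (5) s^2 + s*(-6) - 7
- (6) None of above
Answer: 2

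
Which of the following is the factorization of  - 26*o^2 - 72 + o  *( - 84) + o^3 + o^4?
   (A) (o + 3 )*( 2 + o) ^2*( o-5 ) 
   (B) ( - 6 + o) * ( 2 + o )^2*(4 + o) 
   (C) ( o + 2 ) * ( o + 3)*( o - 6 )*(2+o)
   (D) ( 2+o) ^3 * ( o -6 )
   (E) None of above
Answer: C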